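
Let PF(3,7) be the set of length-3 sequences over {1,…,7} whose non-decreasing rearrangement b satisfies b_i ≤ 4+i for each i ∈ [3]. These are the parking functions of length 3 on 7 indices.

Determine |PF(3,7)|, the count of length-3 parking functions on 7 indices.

320

|PF(3,7)| = (7+1−3)·(7+1)^{3−1} = 5×64 = 320 [KW]
Example (2,5,3) → sorted (2,3,5): b_i ≤ 4+i ∀i, a PF.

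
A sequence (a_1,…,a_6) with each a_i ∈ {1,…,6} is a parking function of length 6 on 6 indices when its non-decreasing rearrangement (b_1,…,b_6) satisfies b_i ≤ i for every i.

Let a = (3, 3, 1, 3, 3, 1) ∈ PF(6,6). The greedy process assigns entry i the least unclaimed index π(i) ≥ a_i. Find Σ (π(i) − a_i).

7

Σπ = 6·7/2 = 21 (π permutes [6]); Σa = 3+3+1+3+3+1 = 14; disp = 21−14 = 7.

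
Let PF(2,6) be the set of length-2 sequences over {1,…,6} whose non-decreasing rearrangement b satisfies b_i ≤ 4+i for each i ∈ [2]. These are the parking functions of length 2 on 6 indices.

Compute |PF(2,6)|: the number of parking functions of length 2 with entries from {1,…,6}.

#PF = (6+1−2)·(6+1)^{2−1} = 5 · 7 = 35 (Pollak)
Example (2,3) → sorted (2,3): b_i ≤ 4+i ∀i, a PF.

35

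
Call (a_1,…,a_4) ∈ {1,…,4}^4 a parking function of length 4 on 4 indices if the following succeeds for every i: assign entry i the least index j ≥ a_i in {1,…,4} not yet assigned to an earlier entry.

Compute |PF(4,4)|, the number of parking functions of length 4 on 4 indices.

|PF(4,4)| = 1·5^3 = 1 · 125 = 125 (Pollak)
E.g. (2,3,2,1) → sorted (1,2,2,3): b_i ≤ i ∀i, a PF.

125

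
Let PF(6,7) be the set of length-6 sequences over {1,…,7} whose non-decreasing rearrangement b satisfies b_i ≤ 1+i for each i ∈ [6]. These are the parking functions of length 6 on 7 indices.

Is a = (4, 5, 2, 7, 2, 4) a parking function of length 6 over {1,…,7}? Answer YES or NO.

Sorted: b = (2, 2, 4, 4, 5, 7).
  b_1=2 ≤ 2
  b_2=2 ≤ 3
  b_3=4 ≤ 4
  b_4=4 ≤ 5
  b_5=5 ≤ 6
  b_6=7 ≤ 7
All bounds hold ⇒ YES

YES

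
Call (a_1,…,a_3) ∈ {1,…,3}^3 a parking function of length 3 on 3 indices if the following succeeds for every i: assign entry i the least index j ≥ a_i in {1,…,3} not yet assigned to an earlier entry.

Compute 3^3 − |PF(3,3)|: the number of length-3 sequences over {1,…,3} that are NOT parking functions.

11

|PF(3,3)| = (3+1−3)·(3+1)^{3−1} = 1·16 = 16 [KW]
Example (2,3,3) → sorted (2,3,3): b_1=2>1, not a PF.
Total 27; non-PF = 27−16 = 11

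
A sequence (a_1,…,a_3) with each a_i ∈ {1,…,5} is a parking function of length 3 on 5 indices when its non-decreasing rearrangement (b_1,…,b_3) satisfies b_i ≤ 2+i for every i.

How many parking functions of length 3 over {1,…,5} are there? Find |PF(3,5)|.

108

Count = (6−3)·6^(3−1) = 3·36 = 108 [KW]
Example (4,2,2) → sorted (2,2,4): b_i ≤ 2+i ∀i, a PF.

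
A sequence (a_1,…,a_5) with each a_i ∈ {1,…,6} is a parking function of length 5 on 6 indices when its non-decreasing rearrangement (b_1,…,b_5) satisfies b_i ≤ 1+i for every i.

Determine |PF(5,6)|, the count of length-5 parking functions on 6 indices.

|PF(5,6)| = 2·7^4 = 2·2401 = 4802 [KW]
One tuple (2,4,3,1,1) → sorted (1,1,2,3,4): b_i ≤ 1+i ∀i, a PF.

4802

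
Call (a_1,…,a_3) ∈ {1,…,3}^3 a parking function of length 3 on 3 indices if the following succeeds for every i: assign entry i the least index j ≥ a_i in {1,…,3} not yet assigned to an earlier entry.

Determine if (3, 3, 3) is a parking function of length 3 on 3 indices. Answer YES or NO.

Rearranged: b = (3, 3, 3).
  b_1=3 > 1
  fails at i=1 ⇒ NO

NO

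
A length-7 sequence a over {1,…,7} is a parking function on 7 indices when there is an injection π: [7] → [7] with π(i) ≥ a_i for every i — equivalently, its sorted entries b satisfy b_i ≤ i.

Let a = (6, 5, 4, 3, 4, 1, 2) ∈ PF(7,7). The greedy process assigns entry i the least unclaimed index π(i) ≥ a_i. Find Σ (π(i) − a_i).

Σπ = 28 ({1..7} each once); Σa = 6+5+4+3+4+1+2 = 25; disp = 28−25 = 3.

3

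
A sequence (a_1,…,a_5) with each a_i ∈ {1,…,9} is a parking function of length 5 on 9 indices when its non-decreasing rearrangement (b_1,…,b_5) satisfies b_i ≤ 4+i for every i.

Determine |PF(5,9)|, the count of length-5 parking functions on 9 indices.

50000

#PF = 5·10^4 = 5×10000 = 50000
One tuple (6,5,7,2,9) → sorted (2,5,6,7,9): b_i ≤ 4+i ∀i, a PF.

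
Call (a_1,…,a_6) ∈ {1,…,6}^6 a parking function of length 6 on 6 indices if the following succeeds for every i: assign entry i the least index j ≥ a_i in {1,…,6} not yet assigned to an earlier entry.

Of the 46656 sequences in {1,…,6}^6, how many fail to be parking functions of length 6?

29849

|PF(6,6)| = (6+1−6)·(6+1)^{6−1} = 1 · 16807 = 16807 [KW]
Check (3,3,4,4,3,3) → sorted (3,3,3,3,4,4): b_1=3>1, not a PF.
So 46656 − 16807 = 29849 fail.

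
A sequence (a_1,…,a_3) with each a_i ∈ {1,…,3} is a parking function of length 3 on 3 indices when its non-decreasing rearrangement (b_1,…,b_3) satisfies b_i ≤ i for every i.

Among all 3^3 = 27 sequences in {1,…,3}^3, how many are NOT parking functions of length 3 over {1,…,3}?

11

|PF| = (4−3)·4^(3−1) = 1·16 = 16 (Konheim–Weiss)
E.g. (1,3,3) → sorted (1,3,3): b_2=3>2, not a PF.
3^3 − 16 = 27 − 16 = 11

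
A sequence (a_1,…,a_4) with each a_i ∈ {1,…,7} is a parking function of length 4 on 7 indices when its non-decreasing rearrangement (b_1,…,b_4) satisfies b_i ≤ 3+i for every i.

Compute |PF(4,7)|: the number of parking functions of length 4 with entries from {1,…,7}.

2048

#PF = (8−4)·8^(4−1) = 4·512 = 2048 [KW]
Example (3,6,2,6) → sorted (2,3,6,6): b_i ≤ 3+i ∀i, a PF.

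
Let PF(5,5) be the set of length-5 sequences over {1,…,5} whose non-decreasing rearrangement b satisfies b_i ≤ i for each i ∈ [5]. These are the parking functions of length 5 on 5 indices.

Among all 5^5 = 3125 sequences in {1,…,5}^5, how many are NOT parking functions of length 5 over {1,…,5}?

1829

|PF(5,5)| = (5+1−5)·(5+1)^{5−1} = 1×1296 = 1296
Example (5,5,5,5,5) → sorted (5,5,5,5,5): b_1=5>1, not a PF.
5^5 − 1296 = 3125 − 1296 = 1829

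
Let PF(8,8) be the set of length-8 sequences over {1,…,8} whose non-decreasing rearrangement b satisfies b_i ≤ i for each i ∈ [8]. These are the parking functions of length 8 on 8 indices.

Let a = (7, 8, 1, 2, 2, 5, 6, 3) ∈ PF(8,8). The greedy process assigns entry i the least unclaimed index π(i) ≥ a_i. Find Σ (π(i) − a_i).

2

Σπ = 8·9/2 = 36 (π permutes [8]); Σa = 7+8+1+2+2+5+6+3 = 34; disp = 36−34 = 2.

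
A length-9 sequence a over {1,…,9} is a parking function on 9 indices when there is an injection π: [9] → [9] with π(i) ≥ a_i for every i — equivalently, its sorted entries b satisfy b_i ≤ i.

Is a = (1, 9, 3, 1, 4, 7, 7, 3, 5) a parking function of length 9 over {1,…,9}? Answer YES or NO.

YES

Sorted: b = (1, 1, 3, 3, 4, 5, 7, 7, 9).
  b_1=1 ≤ 1
  b_2=1 ≤ 2
  b_3=3 ≤ 3
  b_4=3 ≤ 4
  b_5=4 ≤ 5
  b_6=5 ≤ 6
  b_7=7 ≤ 7
  b_8=7 ≤ 8
  b_9=9 ≤ 9
All bounds hold ⇒ YES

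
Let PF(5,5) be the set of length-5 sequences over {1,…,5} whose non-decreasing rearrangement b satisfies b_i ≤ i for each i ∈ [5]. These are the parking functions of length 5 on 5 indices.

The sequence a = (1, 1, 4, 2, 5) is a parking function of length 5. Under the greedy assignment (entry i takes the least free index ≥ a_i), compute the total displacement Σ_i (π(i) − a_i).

Σπ = 5·6/2 = 15 (π permutes [5]); Σa = 1+1+4+2+5 = 13; disp = 15−13 = 2.

2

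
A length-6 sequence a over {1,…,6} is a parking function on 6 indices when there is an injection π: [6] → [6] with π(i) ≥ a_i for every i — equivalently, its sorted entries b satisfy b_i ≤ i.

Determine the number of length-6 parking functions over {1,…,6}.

|PF| = (6−6+1)·(6+1)^(6−1) = 1·16807 = 16807
Example (1,1,4,1,6,2) → sorted (1,1,1,2,4,6): b_i ≤ i ∀i, a PF.

16807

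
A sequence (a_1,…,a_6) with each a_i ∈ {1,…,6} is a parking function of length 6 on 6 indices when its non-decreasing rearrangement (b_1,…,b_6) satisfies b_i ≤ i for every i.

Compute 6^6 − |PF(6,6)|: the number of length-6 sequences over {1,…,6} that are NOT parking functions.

29849

|PF(6,6)| = (7−6)·7^(6−1) = 1·16807 = 16807 (Pollak)
Check (5,5,6,1,2,5) → sorted (1,2,5,5,5,6): b_3=5>3, not a PF.
Total 46656; non-PF = 46656−16807 = 29849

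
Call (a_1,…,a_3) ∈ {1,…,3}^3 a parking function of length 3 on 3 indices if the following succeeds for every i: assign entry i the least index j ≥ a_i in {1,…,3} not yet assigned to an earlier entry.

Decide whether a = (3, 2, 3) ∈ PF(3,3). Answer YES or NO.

Order a: b = (2, 3, 3).
  b_1=2 > 1
  fails at i=1 ⇒ NO

NO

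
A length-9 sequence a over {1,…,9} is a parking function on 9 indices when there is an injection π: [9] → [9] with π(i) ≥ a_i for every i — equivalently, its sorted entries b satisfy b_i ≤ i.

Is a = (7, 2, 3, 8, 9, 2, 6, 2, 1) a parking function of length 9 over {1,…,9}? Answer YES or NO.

YES

Order a: b = (1, 2, 2, 2, 3, 6, 7, 8, 9).
  b_1=1 ≤ 1
  b_2=2 ≤ 2
  b_3=2 ≤ 3
  b_4=2 ≤ 4
  b_5=3 ≤ 5
  b_6=6 ≤ 6
  b_7=7 ≤ 7
  b_8=8 ≤ 8
  b_9=9 ≤ 9
All bounds hold ⇒ YES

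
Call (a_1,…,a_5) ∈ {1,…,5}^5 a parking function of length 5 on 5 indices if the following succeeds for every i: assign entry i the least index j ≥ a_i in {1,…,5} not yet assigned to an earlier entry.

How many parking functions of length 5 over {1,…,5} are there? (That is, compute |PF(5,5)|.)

|PF| = (5−5+1)·(5+1)^(5−1) = 1·1296 = 1296 (Konheim–Weiss)
Example (1,3,3,4,1) → sorted (1,1,3,3,4): b_i ≤ i ∀i, a PF.

1296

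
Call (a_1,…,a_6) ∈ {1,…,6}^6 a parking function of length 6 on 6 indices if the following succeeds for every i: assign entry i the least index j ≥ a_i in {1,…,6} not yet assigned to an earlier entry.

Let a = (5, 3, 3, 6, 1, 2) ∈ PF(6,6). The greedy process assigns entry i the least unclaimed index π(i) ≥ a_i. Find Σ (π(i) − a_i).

1

Σπ = 21 ({1..6} each once); Σa = 5+3+3+6+1+2 = 20; disp = 21−20 = 1.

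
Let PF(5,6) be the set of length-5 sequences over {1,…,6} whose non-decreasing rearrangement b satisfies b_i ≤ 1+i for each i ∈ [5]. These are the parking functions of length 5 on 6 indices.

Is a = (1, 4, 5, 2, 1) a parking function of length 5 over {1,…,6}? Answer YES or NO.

YES

Sorted: b = (1, 1, 2, 4, 5).
  b_1=1 ≤ 2
  b_2=1 ≤ 3
  b_3=2 ≤ 4
  b_4=4 ≤ 5
  b_5=5 ≤ 6
All bounds hold ⇒ YES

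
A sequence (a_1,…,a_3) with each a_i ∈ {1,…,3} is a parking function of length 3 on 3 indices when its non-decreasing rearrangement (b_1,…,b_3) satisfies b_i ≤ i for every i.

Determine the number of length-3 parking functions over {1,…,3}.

16

|PF(3,3)| = 1·4^2 = 1 · 16 = 16 [KW]
Check (2,2,1) → sorted (1,2,2): b_i ≤ i ∀i, a PF.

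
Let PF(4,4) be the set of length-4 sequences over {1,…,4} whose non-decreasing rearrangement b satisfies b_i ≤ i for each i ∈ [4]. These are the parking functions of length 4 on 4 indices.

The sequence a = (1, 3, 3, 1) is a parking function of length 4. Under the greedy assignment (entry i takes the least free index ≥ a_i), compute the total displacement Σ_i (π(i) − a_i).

Σπ(i) = 1+…+4 = 10; Σa = 1+3+3+1 = 8; disp = 10−8 = 2.

2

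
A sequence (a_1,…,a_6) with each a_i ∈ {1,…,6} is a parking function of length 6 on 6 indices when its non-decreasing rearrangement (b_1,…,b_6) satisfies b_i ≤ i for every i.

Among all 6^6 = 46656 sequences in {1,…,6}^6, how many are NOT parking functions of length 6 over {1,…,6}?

29849

#PF = (6+1−6)·(6+1)^{6−1} = 1 · 16807 = 16807 (Pollak)
One tuple (6,5,6,6,6,2) → sorted (2,5,6,6,6,6): b_1=2>1, not a PF.
Total 46656; non-PF = 46656−16807 = 29849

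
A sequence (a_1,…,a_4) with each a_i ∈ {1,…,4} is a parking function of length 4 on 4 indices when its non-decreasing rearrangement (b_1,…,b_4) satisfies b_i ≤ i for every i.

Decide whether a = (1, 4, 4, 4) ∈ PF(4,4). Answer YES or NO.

Rearranged: b = (1, 4, 4, 4).
  b_1=1 ≤ 1
  b_2=4 > 2
  fails at i=2 ⇒ NO

NO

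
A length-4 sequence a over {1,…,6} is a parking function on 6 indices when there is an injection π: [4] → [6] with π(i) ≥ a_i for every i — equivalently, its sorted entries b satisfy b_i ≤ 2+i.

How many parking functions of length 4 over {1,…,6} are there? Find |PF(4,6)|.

|PF(4,6)| = 3·7^3 = 3·343 = 1029 (Pollak)
E.g. (2,5,4,2) → sorted (2,2,4,5): b_i ≤ 2+i ∀i, a PF.

1029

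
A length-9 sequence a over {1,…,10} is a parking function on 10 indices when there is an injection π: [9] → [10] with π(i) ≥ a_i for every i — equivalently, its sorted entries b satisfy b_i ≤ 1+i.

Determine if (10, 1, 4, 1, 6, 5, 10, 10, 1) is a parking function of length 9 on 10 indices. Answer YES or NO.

NO

Sorted: b = (1, 1, 1, 4, 5, 6, 10, 10, 10).
  b_1=1 ≤ 2
  b_2=1 ≤ 3
  b_3=1 ≤ 4
  b_4=4 ≤ 5
  b_5=5 ≤ 6
  b_6=6 ≤ 7
  b_7=10 > 8
  fails at i=7 ⇒ NO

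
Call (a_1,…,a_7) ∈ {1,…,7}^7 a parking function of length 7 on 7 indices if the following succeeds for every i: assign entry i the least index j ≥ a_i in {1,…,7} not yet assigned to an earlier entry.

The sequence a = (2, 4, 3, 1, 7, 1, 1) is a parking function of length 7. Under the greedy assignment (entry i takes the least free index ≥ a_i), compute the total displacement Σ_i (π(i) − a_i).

Σπ(i) = 1+…+7 = 28; Σa = 2+4+3+1+7+1+1 = 19; disp = 28−19 = 9.

9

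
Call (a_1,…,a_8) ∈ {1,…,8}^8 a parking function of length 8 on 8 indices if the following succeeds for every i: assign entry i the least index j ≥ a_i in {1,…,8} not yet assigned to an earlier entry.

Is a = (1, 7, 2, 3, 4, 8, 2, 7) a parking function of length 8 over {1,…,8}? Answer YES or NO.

Rearranged: b = (1, 2, 2, 3, 4, 7, 7, 8).
  b_1=1 ≤ 1
  b_2=2 ≤ 2
  b_3=2 ≤ 3
  b_4=3 ≤ 4
  b_5=4 ≤ 5
  b_6=7 > 6
  fails at i=6 ⇒ NO

NO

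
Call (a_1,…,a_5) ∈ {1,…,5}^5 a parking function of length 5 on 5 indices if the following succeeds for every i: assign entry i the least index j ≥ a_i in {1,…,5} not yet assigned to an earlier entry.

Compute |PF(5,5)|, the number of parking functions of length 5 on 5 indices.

|PF(5,5)| = (5−5+1)·(5+1)^(5−1) = 1 · 1296 = 1296 [KW]
E.g. (2,1,1,4,5) → sorted (1,1,2,4,5): b_i ≤ i ∀i, a PF.

1296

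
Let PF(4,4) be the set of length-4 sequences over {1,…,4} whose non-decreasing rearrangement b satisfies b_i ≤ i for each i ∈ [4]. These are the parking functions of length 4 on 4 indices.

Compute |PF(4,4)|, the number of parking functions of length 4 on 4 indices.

Count = (5−4)·5^(4−1) = 1·125 = 125 (Pollak)
One tuple (3,1,4,1) → sorted (1,1,3,4): b_i ≤ i ∀i, a PF.

125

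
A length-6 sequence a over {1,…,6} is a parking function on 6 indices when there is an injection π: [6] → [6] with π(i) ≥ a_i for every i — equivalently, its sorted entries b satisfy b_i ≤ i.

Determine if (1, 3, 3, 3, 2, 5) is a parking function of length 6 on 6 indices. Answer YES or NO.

YES

Sorted: b = (1, 2, 3, 3, 3, 5).
  b_1=1 ≤ 1
  b_2=2 ≤ 2
  b_3=3 ≤ 3
  b_4=3 ≤ 4
  b_5=3 ≤ 5
  b_6=5 ≤ 6
All bounds hold ⇒ YES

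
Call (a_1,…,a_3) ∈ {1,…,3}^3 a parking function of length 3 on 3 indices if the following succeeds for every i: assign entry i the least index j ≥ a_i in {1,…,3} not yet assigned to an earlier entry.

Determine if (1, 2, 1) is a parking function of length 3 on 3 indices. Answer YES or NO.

Sorted: b = (1, 1, 2).
  b_1=1 ≤ 1
  b_2=1 ≤ 2
  b_3=2 ≤ 3
All bounds hold ⇒ YES

YES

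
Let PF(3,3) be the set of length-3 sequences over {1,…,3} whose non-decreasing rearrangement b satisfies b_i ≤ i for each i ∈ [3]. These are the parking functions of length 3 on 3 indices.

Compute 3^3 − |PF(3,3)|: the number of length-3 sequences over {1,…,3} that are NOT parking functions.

11

|PF| = 1·4^2 = 1 · 16 = 16
One tuple (3,2,3) → sorted (2,3,3): b_1=2>1, not a PF.
3^3 − 16 = 27 − 16 = 11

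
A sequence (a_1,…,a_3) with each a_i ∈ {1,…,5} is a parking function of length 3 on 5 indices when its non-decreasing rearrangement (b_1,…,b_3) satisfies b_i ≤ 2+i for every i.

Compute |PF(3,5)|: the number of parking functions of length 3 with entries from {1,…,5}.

Count = (6−3)·6^(3−1) = 3×36 = 108 [KW]
Example (1,5,2) → sorted (1,2,5): b_i ≤ 2+i ∀i, a PF.

108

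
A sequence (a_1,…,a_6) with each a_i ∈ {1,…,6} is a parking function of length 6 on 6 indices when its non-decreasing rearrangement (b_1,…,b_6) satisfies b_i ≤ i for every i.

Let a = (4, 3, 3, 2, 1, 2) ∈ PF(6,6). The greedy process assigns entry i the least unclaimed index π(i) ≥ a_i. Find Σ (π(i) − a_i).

6

Σπ(i) = 1+…+6 = 21; Σa = 4+3+3+2+1+2 = 15; disp = 21−15 = 6.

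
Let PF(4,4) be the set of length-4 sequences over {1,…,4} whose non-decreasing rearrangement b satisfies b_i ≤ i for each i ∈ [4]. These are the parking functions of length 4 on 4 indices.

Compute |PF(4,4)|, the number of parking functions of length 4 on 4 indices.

125

|PF| = 1·5^3 = 1×125 = 125
Check (1,3,2,3) → sorted (1,2,3,3): b_i ≤ i ∀i, a PF.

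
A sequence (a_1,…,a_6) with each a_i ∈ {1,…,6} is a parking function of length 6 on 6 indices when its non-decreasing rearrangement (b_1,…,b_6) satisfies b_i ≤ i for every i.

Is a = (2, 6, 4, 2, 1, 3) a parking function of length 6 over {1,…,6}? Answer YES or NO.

Order a: b = (1, 2, 2, 3, 4, 6).
  b_1=1 ≤ 1
  b_2=2 ≤ 2
  b_3=2 ≤ 3
  b_4=3 ≤ 4
  b_5=4 ≤ 5
  b_6=6 ≤ 6
All bounds hold ⇒ YES

YES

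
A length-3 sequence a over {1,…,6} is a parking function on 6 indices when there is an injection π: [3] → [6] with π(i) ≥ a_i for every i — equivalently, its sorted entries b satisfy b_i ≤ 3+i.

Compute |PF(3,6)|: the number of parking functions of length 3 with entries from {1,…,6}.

196

Count = (6−3+1)·(6+1)^(3−1) = 4·49 = 196
E.g. (3,3,2) → sorted (2,3,3): b_i ≤ 3+i ∀i, a PF.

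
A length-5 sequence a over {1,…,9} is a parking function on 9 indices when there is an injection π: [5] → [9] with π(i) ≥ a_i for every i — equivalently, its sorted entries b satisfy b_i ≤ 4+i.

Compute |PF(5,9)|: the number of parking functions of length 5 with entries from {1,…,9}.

50000

Count = 5·10^4 = 5 · 10000 = 50000 [KW]
Example (3,2,8,3,5) → sorted (2,3,3,5,8): b_i ≤ 4+i ∀i, a PF.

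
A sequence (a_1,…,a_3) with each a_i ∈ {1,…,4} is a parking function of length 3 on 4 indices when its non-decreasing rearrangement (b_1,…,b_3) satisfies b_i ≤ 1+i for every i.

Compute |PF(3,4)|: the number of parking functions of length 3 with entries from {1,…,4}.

50

#PF = (4+1−3)·(4+1)^{3−1} = 2×25 = 50 (Konheim–Weiss)
Example (4,3,1) → sorted (1,3,4): b_i ≤ 1+i ∀i, a PF.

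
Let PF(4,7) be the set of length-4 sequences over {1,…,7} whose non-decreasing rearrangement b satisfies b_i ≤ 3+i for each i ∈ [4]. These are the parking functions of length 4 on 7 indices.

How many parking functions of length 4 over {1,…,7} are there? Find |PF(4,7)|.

2048

#PF = (7+1−4)·(7+1)^{4−1} = 4 · 512 = 2048 (Konheim–Weiss)
Check (1,6,5,4) → sorted (1,4,5,6): b_i ≤ 3+i ∀i, a PF.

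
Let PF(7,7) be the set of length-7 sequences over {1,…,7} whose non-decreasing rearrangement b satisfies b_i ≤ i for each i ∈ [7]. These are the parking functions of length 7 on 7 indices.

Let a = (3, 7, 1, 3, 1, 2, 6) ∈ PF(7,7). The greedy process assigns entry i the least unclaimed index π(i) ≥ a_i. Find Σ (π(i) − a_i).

5

Σπ = 28 ({1..7} each once); Σa = 3+7+1+3+1+2+6 = 23; disp = 28−23 = 5.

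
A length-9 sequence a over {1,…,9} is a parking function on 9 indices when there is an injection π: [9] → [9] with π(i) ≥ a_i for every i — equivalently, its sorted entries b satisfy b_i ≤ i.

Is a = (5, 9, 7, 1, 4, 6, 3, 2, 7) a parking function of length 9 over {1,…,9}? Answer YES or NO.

YES

Sorted: b = (1, 2, 3, 4, 5, 6, 7, 7, 9).
  b_1=1 ≤ 1
  b_2=2 ≤ 2
  b_3=3 ≤ 3
  b_4=4 ≤ 4
  b_5=5 ≤ 5
  b_6=6 ≤ 6
  b_7=7 ≤ 7
  b_8=7 ≤ 8
  b_9=9 ≤ 9
All bounds hold ⇒ YES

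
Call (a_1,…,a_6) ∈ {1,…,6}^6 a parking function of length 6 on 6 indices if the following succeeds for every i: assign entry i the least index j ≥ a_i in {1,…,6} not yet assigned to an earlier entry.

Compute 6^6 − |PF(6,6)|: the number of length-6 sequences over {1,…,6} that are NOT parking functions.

#PF = 1·7^5 = 1 · 16807 = 16807 (Pollak)
Example (4,2,2,5,6,5) → sorted (2,2,4,5,5,6): b_1=2>1, not a PF.
6^6 − 16807 = 46656 − 16807 = 29849

29849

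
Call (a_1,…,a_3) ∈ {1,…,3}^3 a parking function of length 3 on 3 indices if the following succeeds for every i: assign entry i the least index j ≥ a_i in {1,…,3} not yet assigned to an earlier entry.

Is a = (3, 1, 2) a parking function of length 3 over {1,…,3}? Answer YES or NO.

Order a: b = (1, 2, 3).
  b_1=1 ≤ 1
  b_2=2 ≤ 2
  b_3=3 ≤ 3
All bounds hold ⇒ YES

YES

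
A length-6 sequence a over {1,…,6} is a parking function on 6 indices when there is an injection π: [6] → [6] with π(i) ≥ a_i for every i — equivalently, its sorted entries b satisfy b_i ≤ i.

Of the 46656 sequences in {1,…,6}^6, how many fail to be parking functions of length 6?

29849

Count = (6−6+1)·(6+1)^(6−1) = 1×16807 = 16807
One tuple (4,6,5,2,4,2) → sorted (2,2,4,4,5,6): b_1=2>1, not a PF.
6^6 − 16807 = 46656 − 16807 = 29849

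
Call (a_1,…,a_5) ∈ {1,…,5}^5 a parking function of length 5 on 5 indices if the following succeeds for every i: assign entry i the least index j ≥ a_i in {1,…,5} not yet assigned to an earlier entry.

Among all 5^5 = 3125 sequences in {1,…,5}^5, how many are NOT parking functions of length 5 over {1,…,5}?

1829

|PF(5,5)| = (5−5+1)·(5+1)^(5−1) = 1·1296 = 1296 [KW]
Check (2,4,4,1,4) → sorted (1,2,4,4,4): b_3=4>3, not a PF.
5^5 − 1296 = 3125 − 1296 = 1829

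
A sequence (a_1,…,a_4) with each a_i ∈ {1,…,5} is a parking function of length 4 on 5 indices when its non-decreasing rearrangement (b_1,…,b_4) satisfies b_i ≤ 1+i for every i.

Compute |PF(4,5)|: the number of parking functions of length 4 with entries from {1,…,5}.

432

|PF| = (5+1−4)·(5+1)^{4−1} = 2·216 = 432 [KW]
One tuple (2,3,1,4) → sorted (1,2,3,4): b_i ≤ 1+i ∀i, a PF.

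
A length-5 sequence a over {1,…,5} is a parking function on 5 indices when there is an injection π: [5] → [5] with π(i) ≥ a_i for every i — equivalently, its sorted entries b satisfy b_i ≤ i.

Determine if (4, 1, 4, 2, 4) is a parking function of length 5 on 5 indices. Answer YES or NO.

NO

Order a: b = (1, 2, 4, 4, 4).
  b_1=1 ≤ 1
  b_2=2 ≤ 2
  b_3=4 > 3
  fails at i=3 ⇒ NO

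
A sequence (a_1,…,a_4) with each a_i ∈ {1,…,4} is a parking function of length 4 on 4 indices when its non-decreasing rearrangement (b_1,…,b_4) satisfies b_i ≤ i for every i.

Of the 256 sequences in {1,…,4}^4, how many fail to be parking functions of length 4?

131

|PF(4,4)| = (4−4+1)·(4+1)^(4−1) = 1·125 = 125 (Konheim–Weiss)
E.g. (3,3,4,4) → sorted (3,3,4,4): b_1=3>1, not a PF.
4^4 − 125 = 256 − 125 = 131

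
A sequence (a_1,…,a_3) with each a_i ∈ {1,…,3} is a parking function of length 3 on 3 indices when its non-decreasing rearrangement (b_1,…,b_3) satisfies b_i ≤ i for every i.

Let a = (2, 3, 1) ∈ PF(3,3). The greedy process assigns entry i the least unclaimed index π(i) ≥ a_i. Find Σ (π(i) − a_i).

Σπ = 3·4/2 = 6 (π permutes [3]); Σa = 2+3+1 = 6; disp = 6−6 = 0.

0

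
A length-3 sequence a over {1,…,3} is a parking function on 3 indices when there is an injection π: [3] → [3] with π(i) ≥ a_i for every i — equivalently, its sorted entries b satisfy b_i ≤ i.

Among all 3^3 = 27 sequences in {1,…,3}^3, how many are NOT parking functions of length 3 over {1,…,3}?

11

|PF(3,3)| = (3+1−3)·(3+1)^{3−1} = 1 · 16 = 16
Check (2,2,2) → sorted (2,2,2): b_1=2>1, not a PF.
Total 27; non-PF = 27−16 = 11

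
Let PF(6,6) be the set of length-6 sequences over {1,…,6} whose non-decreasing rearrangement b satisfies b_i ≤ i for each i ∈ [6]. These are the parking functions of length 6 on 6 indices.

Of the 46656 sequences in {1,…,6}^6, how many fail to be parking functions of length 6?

29849

Count = (6−6+1)·(6+1)^(6−1) = 1 · 16807 = 16807
One tuple (2,6,1,5,4,6) → sorted (1,2,4,5,6,6): b_3=4>3, not a PF.
So 46656 − 16807 = 29849 fail.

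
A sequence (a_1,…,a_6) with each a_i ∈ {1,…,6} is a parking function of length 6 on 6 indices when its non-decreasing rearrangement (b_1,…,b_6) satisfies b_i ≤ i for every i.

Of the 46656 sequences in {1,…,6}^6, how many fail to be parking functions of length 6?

29849

Count = (6−6+1)·(6+1)^(6−1) = 1×16807 = 16807
E.g. (3,6,6,2,6,5) → sorted (2,3,5,6,6,6): b_1=2>1, not a PF.
Total 46656; non-PF = 46656−16807 = 29849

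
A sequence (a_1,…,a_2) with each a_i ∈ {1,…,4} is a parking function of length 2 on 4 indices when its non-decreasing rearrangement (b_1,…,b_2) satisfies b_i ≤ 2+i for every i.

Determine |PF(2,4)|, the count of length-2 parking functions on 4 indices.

#PF = (4+1−2)·(4+1)^{2−1} = 3·5 = 15
Example (1,4) → sorted (1,4): b_i ≤ 2+i ∀i, a PF.

15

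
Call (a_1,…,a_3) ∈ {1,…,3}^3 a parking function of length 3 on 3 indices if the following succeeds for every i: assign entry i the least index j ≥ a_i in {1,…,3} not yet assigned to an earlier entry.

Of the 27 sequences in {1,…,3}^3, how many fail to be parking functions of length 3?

|PF| = (3+1−3)·(3+1)^{3−1} = 1 · 16 = 16 [KW]
Example (1,3,3) → sorted (1,3,3): b_2=3>2, not a PF.
3^3 − 16 = 27 − 16 = 11

11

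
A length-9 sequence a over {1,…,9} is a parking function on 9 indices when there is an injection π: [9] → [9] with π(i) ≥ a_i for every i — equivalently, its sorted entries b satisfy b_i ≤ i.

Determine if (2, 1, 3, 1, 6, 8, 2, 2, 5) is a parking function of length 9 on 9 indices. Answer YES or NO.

Order a: b = (1, 1, 2, 2, 2, 3, 5, 6, 8).
  b_1=1 ≤ 1
  b_2=1 ≤ 2
  b_3=2 ≤ 3
  b_4=2 ≤ 4
  b_5=2 ≤ 5
  b_6=3 ≤ 6
  b_7=5 ≤ 7
  b_8=6 ≤ 8
  b_9=8 ≤ 9
All bounds hold ⇒ YES

YES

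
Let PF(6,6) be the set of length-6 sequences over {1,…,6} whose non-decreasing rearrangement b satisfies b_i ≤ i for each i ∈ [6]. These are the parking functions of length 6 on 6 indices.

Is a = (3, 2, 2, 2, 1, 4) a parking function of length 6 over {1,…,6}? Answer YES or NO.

Sorted: b = (1, 2, 2, 2, 3, 4).
  b_1=1 ≤ 1
  b_2=2 ≤ 2
  b_3=2 ≤ 3
  b_4=2 ≤ 4
  b_5=3 ≤ 5
  b_6=4 ≤ 6
All bounds hold ⇒ YES

YES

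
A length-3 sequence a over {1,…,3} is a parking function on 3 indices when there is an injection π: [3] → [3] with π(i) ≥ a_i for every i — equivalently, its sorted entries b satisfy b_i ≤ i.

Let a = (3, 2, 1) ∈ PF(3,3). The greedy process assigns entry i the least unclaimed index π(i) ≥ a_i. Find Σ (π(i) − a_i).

Σπ = 3·4/2 = 6 (π permutes [3]); Σa = 3+2+1 = 6; disp = 6−6 = 0.

0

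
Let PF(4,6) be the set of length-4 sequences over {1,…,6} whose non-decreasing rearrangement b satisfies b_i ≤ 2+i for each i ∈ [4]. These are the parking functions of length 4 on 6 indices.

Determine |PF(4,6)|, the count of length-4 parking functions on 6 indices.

Count = 3·7^3 = 3×343 = 1029
Check (4,2,4,3) → sorted (2,3,4,4): b_i ≤ 2+i ∀i, a PF.

1029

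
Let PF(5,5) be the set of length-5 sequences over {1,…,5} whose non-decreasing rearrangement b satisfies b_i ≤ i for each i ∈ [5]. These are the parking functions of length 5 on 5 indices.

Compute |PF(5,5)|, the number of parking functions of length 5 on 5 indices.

|PF(5,5)| = (6−5)·6^(5−1) = 1 · 1296 = 1296
Check (4,1,2,3,3) → sorted (1,2,3,3,4): b_i ≤ i ∀i, a PF.

1296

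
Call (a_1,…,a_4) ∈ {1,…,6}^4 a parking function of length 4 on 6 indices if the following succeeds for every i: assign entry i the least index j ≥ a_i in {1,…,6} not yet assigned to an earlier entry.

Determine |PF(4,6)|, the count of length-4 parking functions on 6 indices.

1029

|PF| = (6+1−4)·(6+1)^{4−1} = 3 · 343 = 1029 (Pollak)
One tuple (1,2,6,1) → sorted (1,1,2,6): b_i ≤ 2+i ∀i, a PF.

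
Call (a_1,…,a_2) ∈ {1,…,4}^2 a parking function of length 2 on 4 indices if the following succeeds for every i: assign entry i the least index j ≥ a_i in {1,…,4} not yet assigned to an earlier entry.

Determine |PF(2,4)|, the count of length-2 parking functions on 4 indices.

15

|PF| = 3·5^1 = 3×5 = 15
One tuple (1,3) → sorted (1,3): b_i ≤ 2+i ∀i, a PF.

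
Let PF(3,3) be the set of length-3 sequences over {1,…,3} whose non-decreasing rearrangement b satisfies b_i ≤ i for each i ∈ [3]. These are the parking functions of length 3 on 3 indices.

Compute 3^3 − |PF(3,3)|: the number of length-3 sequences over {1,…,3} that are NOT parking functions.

#PF = (4−3)·4^(3−1) = 1 · 16 = 16 [KW]
Check (3,3,3) → sorted (3,3,3): b_1=3>1, not a PF.
Total 27; non-PF = 27−16 = 11

11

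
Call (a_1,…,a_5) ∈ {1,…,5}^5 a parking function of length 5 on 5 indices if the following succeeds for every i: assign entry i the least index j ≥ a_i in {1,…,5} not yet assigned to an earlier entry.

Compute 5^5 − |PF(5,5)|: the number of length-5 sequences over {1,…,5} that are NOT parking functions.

1829

#PF = (6−5)·6^(5−1) = 1 · 1296 = 1296 (Konheim–Weiss)
E.g. (4,4,5,4,4) → sorted (4,4,4,4,5): b_1=4>1, not a PF.
5^5 − 1296 = 3125 − 1296 = 1829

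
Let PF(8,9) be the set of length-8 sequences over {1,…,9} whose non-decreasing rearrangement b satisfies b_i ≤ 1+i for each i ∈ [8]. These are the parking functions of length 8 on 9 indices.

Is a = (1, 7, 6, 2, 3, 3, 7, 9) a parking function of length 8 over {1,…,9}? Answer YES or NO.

Sorted: b = (1, 2, 3, 3, 6, 7, 7, 9).
  b_1=1 ≤ 2
  b_2=2 ≤ 3
  b_3=3 ≤ 4
  b_4=3 ≤ 5
  b_5=6 ≤ 6
  b_6=7 ≤ 7
  b_7=7 ≤ 8
  b_8=9 ≤ 9
All bounds hold ⇒ YES

YES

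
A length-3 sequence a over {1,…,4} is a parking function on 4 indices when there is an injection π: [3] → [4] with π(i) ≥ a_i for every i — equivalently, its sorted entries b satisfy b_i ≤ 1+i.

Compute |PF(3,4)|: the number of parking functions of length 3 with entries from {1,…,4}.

50

Count = (4−3+1)·(4+1)^(3−1) = 2·25 = 50 (Konheim–Weiss)
Example (1,2,1) → sorted (1,1,2): b_i ≤ 1+i ∀i, a PF.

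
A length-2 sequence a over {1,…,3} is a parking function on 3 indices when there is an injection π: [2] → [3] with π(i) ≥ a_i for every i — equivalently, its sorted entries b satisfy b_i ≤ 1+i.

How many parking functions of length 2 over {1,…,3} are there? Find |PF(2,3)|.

8

|PF(2,3)| = (3+1−2)·(3+1)^{2−1} = 2·4 = 8 (Pollak)
One tuple (1,2) → sorted (1,2): b_i ≤ 1+i ∀i, a PF.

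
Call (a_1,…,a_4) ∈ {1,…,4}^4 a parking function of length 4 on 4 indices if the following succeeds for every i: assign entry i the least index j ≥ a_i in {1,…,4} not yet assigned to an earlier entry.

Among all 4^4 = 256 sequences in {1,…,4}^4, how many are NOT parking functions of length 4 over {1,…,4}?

131

|PF| = (4+1−4)·(4+1)^{4−1} = 1×125 = 125 (Pollak)
E.g. (2,3,4,2) → sorted (2,2,3,4): b_1=2>1, not a PF.
4^4 − 125 = 256 − 125 = 131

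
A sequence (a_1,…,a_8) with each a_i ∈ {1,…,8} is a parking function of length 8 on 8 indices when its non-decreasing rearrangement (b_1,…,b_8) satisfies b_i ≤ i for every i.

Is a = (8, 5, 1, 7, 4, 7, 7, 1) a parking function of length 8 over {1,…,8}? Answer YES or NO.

NO

Sorted: b = (1, 1, 4, 5, 7, 7, 7, 8).
  b_1=1 ≤ 1
  b_2=1 ≤ 2
  b_3=4 > 3
  fails at i=3 ⇒ NO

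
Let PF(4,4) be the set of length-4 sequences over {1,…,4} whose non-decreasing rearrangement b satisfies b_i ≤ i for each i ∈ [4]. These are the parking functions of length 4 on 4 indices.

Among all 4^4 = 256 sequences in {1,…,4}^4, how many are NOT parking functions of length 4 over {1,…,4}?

131

|PF(4,4)| = (4+1−4)·(4+1)^{4−1} = 1 · 125 = 125 [KW]
Check (4,2,2,2) → sorted (2,2,2,4): b_1=2>1, not a PF.
Total 256; non-PF = 256−125 = 131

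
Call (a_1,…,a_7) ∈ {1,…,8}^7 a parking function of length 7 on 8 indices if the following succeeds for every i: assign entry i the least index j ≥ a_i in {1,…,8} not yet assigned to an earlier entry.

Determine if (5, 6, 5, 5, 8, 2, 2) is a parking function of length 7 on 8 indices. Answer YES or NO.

NO

Rearranged: b = (2, 2, 5, 5, 5, 6, 8).
  b_1=2 ≤ 2
  b_2=2 ≤ 3
  b_3=5 > 4
  fails at i=3 ⇒ NO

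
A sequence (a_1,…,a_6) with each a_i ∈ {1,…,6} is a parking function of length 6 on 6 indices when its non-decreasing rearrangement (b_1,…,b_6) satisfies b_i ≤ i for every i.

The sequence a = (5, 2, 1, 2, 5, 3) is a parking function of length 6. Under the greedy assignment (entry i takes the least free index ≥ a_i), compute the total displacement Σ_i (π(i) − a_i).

Σπ = 21 ({1..6} each once); Σa = 5+2+1+2+5+3 = 18; disp = 21−18 = 3.

3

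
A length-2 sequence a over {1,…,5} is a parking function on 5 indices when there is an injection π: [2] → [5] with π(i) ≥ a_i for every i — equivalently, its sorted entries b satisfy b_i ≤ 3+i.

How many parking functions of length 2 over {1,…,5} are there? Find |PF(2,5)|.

|PF(2,5)| = (6−2)·6^(2−1) = 4×6 = 24 [KW]
E.g. (4,2) → sorted (2,4): b_i ≤ 3+i ∀i, a PF.

24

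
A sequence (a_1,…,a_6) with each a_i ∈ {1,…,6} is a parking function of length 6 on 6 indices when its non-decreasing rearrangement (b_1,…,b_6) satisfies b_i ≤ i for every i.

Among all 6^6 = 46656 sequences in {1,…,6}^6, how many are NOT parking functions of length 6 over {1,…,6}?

29849

#PF = (7−6)·7^(6−1) = 1×16807 = 16807 (Konheim–Weiss)
Check (4,4,3,5,6,3) → sorted (3,3,4,4,5,6): b_1=3>1, not a PF.
6^6 − 16807 = 46656 − 16807 = 29849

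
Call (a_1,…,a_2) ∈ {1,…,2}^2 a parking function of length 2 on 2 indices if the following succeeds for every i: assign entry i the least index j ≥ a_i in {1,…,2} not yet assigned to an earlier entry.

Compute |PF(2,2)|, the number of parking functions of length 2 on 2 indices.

Count = (3−2)·3^(2−1) = 1×3 = 3 (Pollak)
Example (2,1) → sorted (1,2): b_i ≤ i ∀i, a PF.

3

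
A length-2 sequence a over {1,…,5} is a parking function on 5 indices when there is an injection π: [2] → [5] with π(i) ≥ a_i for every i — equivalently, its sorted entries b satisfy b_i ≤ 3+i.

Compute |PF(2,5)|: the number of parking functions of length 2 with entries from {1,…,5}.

24

#PF = (6−2)·6^(2−1) = 4 · 6 = 24 (Konheim–Weiss)
Check (2,5) → sorted (2,5): b_i ≤ 3+i ∀i, a PF.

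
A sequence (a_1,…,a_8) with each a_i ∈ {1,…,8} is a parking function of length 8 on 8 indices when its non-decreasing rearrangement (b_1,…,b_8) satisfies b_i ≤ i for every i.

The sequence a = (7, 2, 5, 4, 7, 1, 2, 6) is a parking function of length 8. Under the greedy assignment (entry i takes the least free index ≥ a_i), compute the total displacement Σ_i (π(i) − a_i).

Σπ = 8·9/2 = 36 (π permutes [8]); Σa = 7+2+5+4+7+1+2+6 = 34; disp = 36−34 = 2.

2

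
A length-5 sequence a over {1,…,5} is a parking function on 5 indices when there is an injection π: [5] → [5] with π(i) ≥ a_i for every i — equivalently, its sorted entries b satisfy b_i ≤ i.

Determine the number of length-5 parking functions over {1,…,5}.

#PF = (6−5)·6^(5−1) = 1 · 1296 = 1296 (Pollak)
E.g. (4,3,4,1,2) → sorted (1,2,3,4,4): b_i ≤ i ∀i, a PF.

1296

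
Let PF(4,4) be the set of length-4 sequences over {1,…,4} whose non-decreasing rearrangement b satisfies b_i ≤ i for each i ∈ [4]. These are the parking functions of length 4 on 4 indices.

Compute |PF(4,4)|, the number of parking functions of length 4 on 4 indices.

125

#PF = 1·5^3 = 1 · 125 = 125
E.g. (3,1,1,3) → sorted (1,1,3,3): b_i ≤ i ∀i, a PF.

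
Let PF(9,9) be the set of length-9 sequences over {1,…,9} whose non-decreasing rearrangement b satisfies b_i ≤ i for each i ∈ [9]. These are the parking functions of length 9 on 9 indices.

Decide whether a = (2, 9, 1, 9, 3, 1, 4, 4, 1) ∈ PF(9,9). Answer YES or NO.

NO

Rearranged: b = (1, 1, 1, 2, 3, 4, 4, 9, 9).
  b_1=1 ≤ 1
  b_2=1 ≤ 2
  b_3=1 ≤ 3
  b_4=2 ≤ 4
  b_5=3 ≤ 5
  b_6=4 ≤ 6
  b_7=4 ≤ 7
  b_8=9 > 8
  fails at i=8 ⇒ NO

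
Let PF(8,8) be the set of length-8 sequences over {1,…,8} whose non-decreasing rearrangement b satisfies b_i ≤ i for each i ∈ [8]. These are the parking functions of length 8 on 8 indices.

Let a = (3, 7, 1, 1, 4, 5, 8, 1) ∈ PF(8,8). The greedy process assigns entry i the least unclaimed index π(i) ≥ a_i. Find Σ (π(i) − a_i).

Σπ = 36 ({1..8} each once); Σa = 3+7+1+1+4+5+8+1 = 30; disp = 36−30 = 6.

6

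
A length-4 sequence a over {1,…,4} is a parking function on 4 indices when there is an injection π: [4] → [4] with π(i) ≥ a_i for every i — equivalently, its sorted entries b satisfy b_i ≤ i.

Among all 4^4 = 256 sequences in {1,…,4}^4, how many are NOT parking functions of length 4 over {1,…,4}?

131

|PF(4,4)| = (4−4+1)·(4+1)^(4−1) = 1·125 = 125 (Pollak)
E.g. (4,3,1,4) → sorted (1,3,4,4): b_2=3>2, not a PF.
4^4 − 125 = 256 − 125 = 131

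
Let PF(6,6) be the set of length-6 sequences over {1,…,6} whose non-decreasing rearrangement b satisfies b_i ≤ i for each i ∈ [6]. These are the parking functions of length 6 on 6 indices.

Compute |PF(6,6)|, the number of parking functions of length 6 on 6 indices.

16807

Count = (6−6+1)·(6+1)^(6−1) = 1·16807 = 16807 (Konheim–Weiss)
E.g. (1,3,1,1,3,6) → sorted (1,1,1,3,3,6): b_i ≤ i ∀i, a PF.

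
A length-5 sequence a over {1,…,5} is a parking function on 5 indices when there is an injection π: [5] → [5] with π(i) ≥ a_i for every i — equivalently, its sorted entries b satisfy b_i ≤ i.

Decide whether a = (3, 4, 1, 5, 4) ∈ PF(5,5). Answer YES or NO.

NO

Rearranged: b = (1, 3, 4, 4, 5).
  b_1=1 ≤ 1
  b_2=3 > 2
  fails at i=2 ⇒ NO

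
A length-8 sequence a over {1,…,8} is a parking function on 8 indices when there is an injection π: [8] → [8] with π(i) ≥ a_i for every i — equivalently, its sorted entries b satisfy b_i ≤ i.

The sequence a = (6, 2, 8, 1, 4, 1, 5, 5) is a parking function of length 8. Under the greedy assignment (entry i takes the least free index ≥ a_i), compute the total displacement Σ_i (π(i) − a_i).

Σπ(i) = 1+…+8 = 36; Σa = 6+2+8+1+4+1+5+5 = 32; disp = 36−32 = 4.

4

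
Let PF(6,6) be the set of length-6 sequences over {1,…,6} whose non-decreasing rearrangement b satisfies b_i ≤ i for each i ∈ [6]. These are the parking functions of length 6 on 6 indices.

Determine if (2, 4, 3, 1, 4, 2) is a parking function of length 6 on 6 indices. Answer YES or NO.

YES

Rearranged: b = (1, 2, 2, 3, 4, 4).
  b_1=1 ≤ 1
  b_2=2 ≤ 2
  b_3=2 ≤ 3
  b_4=3 ≤ 4
  b_5=4 ≤ 5
  b_6=4 ≤ 6
All bounds hold ⇒ YES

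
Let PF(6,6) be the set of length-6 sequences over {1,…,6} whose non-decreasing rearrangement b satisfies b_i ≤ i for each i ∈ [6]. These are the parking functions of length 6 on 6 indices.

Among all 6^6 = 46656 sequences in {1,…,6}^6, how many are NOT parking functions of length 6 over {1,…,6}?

#PF = (6+1−6)·(6+1)^{6−1} = 1·16807 = 16807 (Pollak)
One tuple (4,5,4,6,2,4) → sorted (2,4,4,4,5,6): b_1=2>1, not a PF.
Total 46656; non-PF = 46656−16807 = 29849

29849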